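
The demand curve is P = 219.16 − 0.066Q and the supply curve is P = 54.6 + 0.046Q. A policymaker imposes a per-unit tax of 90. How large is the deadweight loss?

Competitive equilibrium: 219.16 − 0.066Q = 54.6 + 0.046Q → Q* = 1469.2857, P* = 122.1871.
With the tax, the buyer price exceeds the seller price by 90: (219.16 − 0.066Q) − (54.6 + 0.046Q) = 90 → Q' = 665.7143.
ΔQ = 1469.2857 − 665.7143 = 803.5714; the wedge equals the tax, 90.
Deadweight loss = ½ × 803.5714 × 90 = 36160.71.

36160.71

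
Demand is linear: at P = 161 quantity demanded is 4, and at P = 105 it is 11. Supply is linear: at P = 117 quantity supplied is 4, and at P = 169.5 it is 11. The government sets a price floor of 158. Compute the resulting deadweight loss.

47.04

Demand slope = (105 − 161)/(11 − 4) = −8, so P = 193 − 8Q.
Supply slope = (169.5 − 117)/(11 − 4) = 7.5, so P = 87 + 7.5Q.
Competitive equilibrium: 193 − 8Q = 87 + 7.5Q → Q* = 6.8387, P* = 138.2903.
At the floor P = 158, quantity demanded = (193 − 158)/8 = 4.375.
Sellers' marginal cost at Q' = 4.375: 87 + 7.5·4.375 = 119.8125.
ΔQ = 6.8387 − 4.375 = 2.4637; wedge = 158 − 119.8125 = 38.1875.
Welfare loss = ½ × 2.4637 × 38.1875 = 47.04.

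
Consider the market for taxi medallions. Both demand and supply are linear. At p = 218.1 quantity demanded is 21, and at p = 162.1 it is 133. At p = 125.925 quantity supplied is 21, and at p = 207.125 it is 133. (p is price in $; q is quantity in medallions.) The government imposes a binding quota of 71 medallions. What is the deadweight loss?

Demand slope = (162.1 − 218.1)/(133 − 21) = −0.5, so p = 228.6 − 0.5q.
Supply slope = (207.125 − 125.925)/(133 − 21) = 0.725, so p = 110.7 + 0.725q.
Competitive equilibrium: 228.6 − 0.5q = 110.7 + 0.725q → q* = 96.2449, p* = 180.4776.
At q = 71: demand price = 228.6 − 0.5·71 = 193.1; supply price = 110.7 + 0.725·71 = 162.175.
Δq = 96.2449 − 71 = 25.2449; wedge = 193.1 − 162.175 = 30.925.
Deadweight loss = ½ × 25.2449 × 30.925 = $390.35.

$390.35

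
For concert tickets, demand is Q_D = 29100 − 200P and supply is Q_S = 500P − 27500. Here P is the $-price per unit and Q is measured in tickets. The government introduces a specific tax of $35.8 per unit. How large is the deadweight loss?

$91545.71

In inverse form: demand P = 145.5 − 0.005Q, supply P = 55 + 0.002Q.
Competitive equilibrium: 145.5 − 0.005Q = 55 + 0.002Q → Q* = 12928.5714, P* = 80.8571.
With the tax, the buyer price exceeds the seller price by 35.8: (145.5 − 0.005Q) − (55 + 0.002Q) = 35.8 → Q' = 7814.2857.
ΔQ = 12928.5714 − 7814.2857 = 5114.2857; the wedge equals the tax, 35.8.
The triangle = ½ × 5114.2857 × 35.8 = $91545.71.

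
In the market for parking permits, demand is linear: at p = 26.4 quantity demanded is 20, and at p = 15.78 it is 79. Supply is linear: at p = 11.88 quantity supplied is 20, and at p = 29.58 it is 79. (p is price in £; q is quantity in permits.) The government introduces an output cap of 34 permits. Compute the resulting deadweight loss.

Demand slope = (15.78 − 26.4)/(79 − 20) = −0.18, so p = 30 − 0.18q.
Supply slope = (29.58 − 11.88)/(79 − 20) = 0.3, so p = 5.88 + 0.3q.
Competitive equilibrium: 30 − 0.18q = 5.88 + 0.3q → q* = 50.25, p* = 20.955.
At q = 34: demand price = 30 − 0.18·34 = 23.88; supply price = 5.88 + 0.3·34 = 16.08.
Δq = 50.25 − 34 = 16.25; wedge = 23.88 − 16.08 = 7.8.
DWL = ½ × 16.25 × 7.8 = £63.375.

£63.375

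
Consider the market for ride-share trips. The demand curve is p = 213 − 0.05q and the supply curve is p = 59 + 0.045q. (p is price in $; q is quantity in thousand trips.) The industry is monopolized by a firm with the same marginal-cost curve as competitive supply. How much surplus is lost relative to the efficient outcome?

$14841.98 thousand

Competitive equilibrium: 213 − 0.05q = 59 + 0.045q → q* = 1621.05263, p* = 131.94737.
Marginal revenue: MR = 213 − 0.1q. Set MR = MC: 213 − 0.1q = 59 + 0.045q → q_m = 1062.06897.
Price p_m = 213 − 0.05·1062.06897 = 159.89655; MC(q_m) = 59 + 0.045·1062.06897 = 106.7931.
Competitive q* = 1621.05263, so Δq = 558.98366; wedge = 159.89655 − 106.7931 = 53.10345.
Welfare loss = ½ × 558.98366 × 53.10345 = $14841.98 thousand.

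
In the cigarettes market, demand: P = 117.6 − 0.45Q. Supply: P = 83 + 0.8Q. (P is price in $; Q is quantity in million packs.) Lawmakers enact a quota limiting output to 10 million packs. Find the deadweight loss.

Competitive equilibrium: 117.6 − 0.45Q = 83 + 0.8Q → Q* = 27.68, P* = 105.144.
At Q = 10: demand price = 117.6 − 0.45·10 = 113.1; supply price = 83 + 0.8·10 = 91.
ΔQ = 27.68 − 10 = 17.68; wedge = 113.1 − 91 = 22.1.
Welfare loss = ½ × 17.68 × 22.1 = $195.364 million.

$195.364 million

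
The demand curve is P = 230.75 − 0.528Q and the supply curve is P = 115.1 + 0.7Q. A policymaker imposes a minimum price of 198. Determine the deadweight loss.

Competitive equilibrium: 230.75 − 0.528Q = 115.1 + 0.7Q → Q* = 94.1775, P* = 181.0243.
At the floor P = 198, quantity demanded = (230.75 − 198)/0.528 = 62.0265.
Sellers' marginal cost at Q' = 62.0265: 115.1 + 0.7·62.0265 = 158.5186.
ΔQ = 94.1775 − 62.0265 = 32.151; wedge = 198 − 158.5186 = 39.4814.
Welfare loss = ½ × 32.151 × 39.4814 = 634.68.

634.68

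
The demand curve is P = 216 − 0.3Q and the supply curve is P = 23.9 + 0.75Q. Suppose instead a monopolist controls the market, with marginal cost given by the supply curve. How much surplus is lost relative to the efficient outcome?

867.78

Competitive equilibrium: 216 − 0.3Q = 23.9 + 0.75Q → Q* = 182.9524, P* = 161.1143.
Marginal revenue: MR = 216 − 0.6Q. Set MR = MC: 216 − 0.6Q = 23.9 + 0.75Q → Q_m = 142.2963.
Price P_m = 216 − 0.3·142.2963 = 173.3111; MC(Q_m) = 23.9 + 0.75·142.2963 = 130.6222.
Competitive Q* = 182.9524, so ΔQ = 40.6561; wedge = 173.3111 − 130.6222 = 42.6889.
Welfare loss = ½ × 40.6561 × 42.6889 = 867.78.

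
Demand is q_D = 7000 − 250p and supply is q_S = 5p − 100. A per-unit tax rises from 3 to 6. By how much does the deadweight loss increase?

66.18

In inverse form: demand p = 28 − 0.004q, supply p = 20 + 0.2q.
Competitive equilibrium: 28 − 0.004q = 20 + 0.2q → q* = 39.2157, p* = 27.8431.
For a per-unit tax t: Δq = t/0.204, so DWL = ½·t·(t/0.204) = t²/0.408.
At t = 3: DWL = 22.059. At t = 6: DWL = 88.235.
Increase = 88.235 − 22.059 = 66.18.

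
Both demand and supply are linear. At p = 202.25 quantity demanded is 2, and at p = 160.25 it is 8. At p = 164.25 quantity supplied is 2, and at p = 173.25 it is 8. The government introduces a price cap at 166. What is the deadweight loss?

46.39

Demand slope = (160.25 − 202.25)/(8 − 2) = −7, so p = 216.25 − 7q.
Supply slope = (173.25 − 164.25)/(8 − 2) = 1.5, so p = 161.25 + 1.5q.
Competitive equilibrium: 216.25 − 7q = 161.25 + 1.5q → q* = 6.4706, p* = 170.9559.
At the ceiling p = 166, quantity supplied = (166 − 161.25)/1.5 = 3.1667.
Willingness to pay at q' = 3.1667: 216.25 − 7·3.1667 = 194.0831.
Δq = 6.4706 − 3.1667 = 3.3039; wedge = 194.0831 − 166 = 28.0831.
DWL = ½ × 3.3039 × 28.0831 = 46.39.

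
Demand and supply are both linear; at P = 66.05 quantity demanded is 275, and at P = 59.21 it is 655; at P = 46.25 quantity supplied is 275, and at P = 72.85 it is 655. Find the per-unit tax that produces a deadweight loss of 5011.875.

Demand slope = (59.21 − 66.05)/(655 − 275) = −0.018, so P = 71 − 0.018Q.
Supply slope = (72.85 − 46.25)/(655 − 275) = 0.07, so P = 27 + 0.07Q.
Competitive equilibrium: 71 − 0.018Q = 27 + 0.07Q → Q* = 500, P* = 62.
A tax t gives ΔQ = t/0.088 and wedge t, so DWL = t²/0.176.
t²/0.176 = 5011.875 → t² = 882.09 → t = 29.7.

29.7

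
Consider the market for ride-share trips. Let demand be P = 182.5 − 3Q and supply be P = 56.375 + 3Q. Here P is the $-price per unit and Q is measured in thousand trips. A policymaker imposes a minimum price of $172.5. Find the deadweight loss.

Competitive equilibrium: 182.5 − 3Q = 56.375 + 3Q → Q* = 21.0208, P* = 119.4375.
At the floor P = 172.5, quantity demanded = (182.5 − 172.5)/3 = 3.3333.
Sellers' marginal cost at Q' = 3.3333: 56.375 + 3·3.3333 = 66.3749.
ΔQ = 21.0208 − 3.3333 = 17.6875; wedge = 172.5 − 66.3749 = 106.1251.
Welfare loss = ½ × 17.6875 × 106.1251 = $938.54 thousand.

$938.54 thousand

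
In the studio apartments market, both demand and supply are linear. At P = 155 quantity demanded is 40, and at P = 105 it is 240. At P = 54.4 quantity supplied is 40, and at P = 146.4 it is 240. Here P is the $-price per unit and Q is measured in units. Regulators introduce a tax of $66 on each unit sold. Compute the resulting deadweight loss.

Demand slope = (105 − 155)/(240 − 40) = −0.25, so P = 165 − 0.25Q.
Supply slope = (146.4 − 54.4)/(240 − 40) = 0.46, so P = 36 + 0.46Q.
Competitive equilibrium: 165 − 0.25Q = 36 + 0.46Q → Q* = 181.69014, P* = 119.57746.
With the tax, the buyer price exceeds the seller price by 66: (165 − 0.25Q) − (36 + 0.46Q) = 66 → Q' = 88.73239.
ΔQ = 181.69014 − 88.73239 = 92.95775; the wedge equals the tax, 66.
Welfare loss = ½ × 92.95775 × 66 = $3067.61.

$3067.61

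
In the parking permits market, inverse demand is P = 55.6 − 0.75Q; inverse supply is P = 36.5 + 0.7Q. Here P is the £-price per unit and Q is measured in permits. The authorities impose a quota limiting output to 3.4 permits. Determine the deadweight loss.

Competitive equilibrium: 55.6 − 0.75Q = 36.5 + 0.7Q → Q* = 13.1724, P* = 45.7207.
At Q = 3.4: demand price = 55.6 − 0.75·3.4 = 53.05; supply price = 36.5 + 0.7·3.4 = 38.88.
ΔQ = 13.1724 − 3.4 = 9.7724; wedge = 53.05 − 38.88 = 14.17.
The triangle = ½ × 9.7724 × 14.17 = £69.24.

£69.24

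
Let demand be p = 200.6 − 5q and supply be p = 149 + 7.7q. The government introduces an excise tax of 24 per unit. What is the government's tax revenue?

52.16

Competitive equilibrium: 200.6 − 5q = 149 + 7.7q → q* = 4.063, p* = 180.285.
With the tax, the buyer price exceeds the seller price by 24: (200.6 − 5q) − (149 + 7.7q) = 24 → q' = 2.1732.
Tax revenue = 24 × 2.1732 = 52.16.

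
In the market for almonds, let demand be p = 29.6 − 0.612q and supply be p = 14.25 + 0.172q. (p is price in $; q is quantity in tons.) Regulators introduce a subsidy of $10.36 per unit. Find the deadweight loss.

Competitive equilibrium: 29.6 − 0.612q = 14.25 + 0.172q → q* = 19.5791, p* = 17.6176.
The subsidy lowers effective supply by 10.36: p = 3.89 + 0.172q.
New quantity: 29.6 − 0.612q = 3.89 + 0.172q → q' = 32.7934.
Overproduction Δq = 32.7934 − 19.5791 = 13.2143; wedge = subsidy = 10.36.
Deadweight loss = ½ × 13.2143 × 10.36 = $68.45.

$68.45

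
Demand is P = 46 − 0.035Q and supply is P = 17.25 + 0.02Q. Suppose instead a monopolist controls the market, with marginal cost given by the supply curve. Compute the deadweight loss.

Competitive equilibrium: 46 − 0.035Q = 17.25 + 0.02Q → Q* = 522.72727, P* = 27.70455.
Marginal revenue: MR = 46 − 0.07Q. Set MR = MC: 46 − 0.07Q = 17.25 + 0.02Q → Q_m = 319.44444.
Price P_m = 46 − 0.035·319.44444 = 34.81944; MC(Q_m) = 17.25 + 0.02·319.44444 = 23.63889.
Competitive Q* = 522.72727, so ΔQ = 203.28283; wedge = 34.81944 − 23.63889 = 11.18055.
Deadweight loss = ½ × 203.28283 × 11.18055 = 1136.41.

1136.41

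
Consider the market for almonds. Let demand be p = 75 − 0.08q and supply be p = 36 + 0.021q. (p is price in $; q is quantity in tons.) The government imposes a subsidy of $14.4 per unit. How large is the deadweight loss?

$1026.53

Competitive equilibrium: 75 − 0.08q = 36 + 0.021q → q* = 386.1386, p* = 44.1089.
The subsidy lowers effective supply by 14.4: p = 21.6 + 0.021q.
New quantity: 75 − 0.08q = 21.6 + 0.021q → q' = 528.7129.
Overproduction Δq = 528.7129 − 386.1386 = 142.5743; wedge = subsidy = 14.4.
Deadweight loss = ½ × 142.5743 × 14.4 = $1026.53.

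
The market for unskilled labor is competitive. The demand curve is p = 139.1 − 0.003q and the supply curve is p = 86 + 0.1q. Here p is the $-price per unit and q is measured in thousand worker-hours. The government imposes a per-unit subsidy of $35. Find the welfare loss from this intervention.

$5946.60 thousand

Competitive equilibrium: 139.1 − 0.003q = 86 + 0.1q → q* = 515.534, p* = 137.5534.
The subsidy lowers effective supply by 35: p = 51 + 0.1q.
New quantity: 139.1 − 0.003q = 51 + 0.1q → q' = 855.3398.
Overproduction Δq = 855.3398 − 515.534 = 339.8058; wedge = subsidy = 35.
Deadweight loss = ½ × 339.8058 × 35 = $5946.60 thousand.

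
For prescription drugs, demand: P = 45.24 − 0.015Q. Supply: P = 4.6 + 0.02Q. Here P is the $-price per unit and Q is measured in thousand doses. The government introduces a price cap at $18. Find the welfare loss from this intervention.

$4221.37 thousand

Competitive equilibrium: 45.24 − 0.015Q = 4.6 + 0.02Q → Q* = 1161.1429, P* = 27.8229.
At the ceiling P = 18, quantity supplied = (18 − 4.6)/0.02 = 670.
Willingness to pay at Q' = 670: 45.24 − 0.015·670 = 35.19.
ΔQ = 1161.1429 − 670 = 491.1429; wedge = 35.19 − 18 = 17.19.
Deadweight loss = ½ × 491.1429 × 17.19 = $4221.37 thousand.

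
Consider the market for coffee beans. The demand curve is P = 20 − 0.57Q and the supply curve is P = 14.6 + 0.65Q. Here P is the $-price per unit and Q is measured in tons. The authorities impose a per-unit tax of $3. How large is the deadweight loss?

$3.69

Competitive equilibrium: 20 − 0.57Q = 14.6 + 0.65Q → Q* = 4.4262, P* = 17.477.
With the tax, the buyer price exceeds the seller price by 3: (20 − 0.57Q) − (14.6 + 0.65Q) = 3 → Q' = 1.9672.
ΔQ = 4.4262 − 1.9672 = 2.459; the wedge equals the tax, 3.
The triangle = ½ × 2.459 × 3 = $3.69.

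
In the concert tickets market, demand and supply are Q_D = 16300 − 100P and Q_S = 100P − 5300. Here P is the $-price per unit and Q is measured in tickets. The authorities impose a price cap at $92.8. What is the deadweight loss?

$23104

In inverse form: demand P = 163 − 0.01Q, supply P = 53 + 0.01Q.
Competitive equilibrium: 163 − 0.01Q = 53 + 0.01Q → Q* = 5500, P* = 108.
At the ceiling P = 92.8, quantity supplied = (92.8 − 53)/0.01 = 3980.
Willingness to pay at Q' = 3980: 163 − 0.01·3980 = 123.2.
ΔQ = 5500 − 3980 = 1520; wedge = 123.2 − 92.8 = 30.4.
Welfare loss = ½ × 1520 × 30.4 = $23104.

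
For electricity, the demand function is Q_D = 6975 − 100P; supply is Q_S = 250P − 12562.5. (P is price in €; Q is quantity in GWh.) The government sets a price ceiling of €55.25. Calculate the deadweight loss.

€142.86

In inverse form: demand P = 69.75 − 0.01Q, supply P = 50.25 + 0.004Q.
Competitive equilibrium: 69.75 − 0.01Q = 50.25 + 0.004Q → Q* = 1392.8571, P* = 55.8214.
At the ceiling P = 55.25, quantity supplied = (55.25 − 50.25)/0.004 = 1250.
Willingness to pay at Q' = 1250: 69.75 − 0.01·1250 = 57.25.
ΔQ = 1392.8571 − 1250 = 142.8571; wedge = 57.25 − 55.25 = 2.
Deadweight loss = ½ × 142.8571 × 2 = €142.86.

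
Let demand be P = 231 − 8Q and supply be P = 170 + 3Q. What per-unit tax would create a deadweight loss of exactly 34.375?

27.5

Competitive equilibrium: 231 − 8Q = 170 + 3Q → Q* = 5.5455, P* = 186.6364.
A tax t gives ΔQ = t/11 and wedge t, so DWL = t²/22.
t²/22 = 34.375 → t² = 756.25 → t = 27.5.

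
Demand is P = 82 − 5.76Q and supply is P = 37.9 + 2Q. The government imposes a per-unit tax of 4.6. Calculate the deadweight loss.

Competitive equilibrium: 82 − 5.76Q = 37.9 + 2Q → Q* = 5.683, P* = 49.266.
With the tax, the buyer price exceeds the seller price by 4.6: (82 − 5.76Q) − (37.9 + 2Q) = 4.6 → Q' = 5.0902.
ΔQ = 5.683 − 5.0902 = 0.5928; the wedge equals the tax, 4.6.
The triangle = ½ × 0.5928 × 4.6 = 1.36.

1.36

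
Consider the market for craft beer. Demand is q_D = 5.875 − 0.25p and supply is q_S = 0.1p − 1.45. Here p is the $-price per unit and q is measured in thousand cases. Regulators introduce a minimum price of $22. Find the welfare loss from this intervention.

$0.50 thousand

In inverse form: demand p = 23.5 − 4q, supply p = 14.5 + 10q.
Competitive equilibrium: 23.5 − 4q = 14.5 + 10q → q* = 0.6429, p* = 20.9286.
At the floor p = 22, quantity demanded = (23.5 − 22)/4 = 0.375.
Sellers' marginal cost at q' = 0.375: 14.5 + 10·0.375 = 18.25.
Δq = 0.6429 − 0.375 = 0.2679; wedge = 22 − 18.25 = 3.75.
Deadweight loss = ½ × 0.2679 × 3.75 = $0.50 thousand.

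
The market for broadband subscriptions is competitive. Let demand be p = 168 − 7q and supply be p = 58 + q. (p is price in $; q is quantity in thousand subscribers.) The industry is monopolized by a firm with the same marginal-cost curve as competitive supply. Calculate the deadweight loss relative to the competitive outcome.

Competitive equilibrium: 168 − 7q = 58 + q → q* = 13.75, p* = 71.75.
Marginal revenue: MR = 168 − 14q. Set MR = MC: 168 − 14q = 58 + q → q_m = 7.33333.
Price p_m = 168 − 7·7.33333 = 116.66669; MC(q_m) = 58 + 1·7.33333 = 65.33333.
Competitive q* = 13.75, so Δq = 6.41667; wedge = 116.66669 − 65.33333 = 51.33336.
Welfare loss = ½ × 6.41667 × 51.33336 = $164.69 thousand.

$164.69 thousand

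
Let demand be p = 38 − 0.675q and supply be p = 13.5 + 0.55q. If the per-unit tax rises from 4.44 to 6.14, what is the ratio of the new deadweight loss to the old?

1.912

Competitive equilibrium: 38 − 0.675q = 13.5 + 0.55q → q* = 20, p* = 24.5.
For a per-unit tax t: Δq = t/1.225, so DWL = ½·t·(t/1.225) = t²/2.45.
At t = 4.44: DWL = 8.046. At t = 6.14: DWL = 15.388.
Ratio = (6.14/4.44)² = 1.912.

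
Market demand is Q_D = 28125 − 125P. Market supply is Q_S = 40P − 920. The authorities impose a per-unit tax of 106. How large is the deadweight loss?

In inverse form: demand P = 225 − 0.008Q, supply P = 23 + 0.025Q.
Competitive equilibrium: 225 − 0.008Q = 23 + 0.025Q → Q* = 6121.2121, P* = 176.0303.
With the tax, the buyer price exceeds the seller price by 106: (225 − 0.008Q) − (23 + 0.025Q) = 106 → Q' = 2909.0909.
ΔQ = 6121.2121 − 2909.0909 = 3212.1212; the wedge equals the tax, 106.
DWL = ½ × 3212.1212 × 106 = 170242.42.

170242.42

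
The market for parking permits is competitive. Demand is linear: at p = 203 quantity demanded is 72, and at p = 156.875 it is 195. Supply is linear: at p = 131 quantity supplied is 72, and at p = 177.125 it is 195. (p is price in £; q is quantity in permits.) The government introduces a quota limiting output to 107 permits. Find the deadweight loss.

£1395.375

Demand slope = (156.875 − 203)/(195 − 72) = −0.375, so p = 230 − 0.375q.
Supply slope = (177.125 − 131)/(195 − 72) = 0.375, so p = 104 + 0.375q.
Competitive equilibrium: 230 − 0.375q = 104 + 0.375q → q* = 168, p* = 167.
At q = 107: demand price = 230 − 0.375·107 = 189.875; supply price = 104 + 0.375·107 = 144.125.
Δq = 168 − 107 = 61; wedge = 189.875 − 144.125 = 45.75.
Welfare loss = ½ × 61 × 45.75 = £1395.375.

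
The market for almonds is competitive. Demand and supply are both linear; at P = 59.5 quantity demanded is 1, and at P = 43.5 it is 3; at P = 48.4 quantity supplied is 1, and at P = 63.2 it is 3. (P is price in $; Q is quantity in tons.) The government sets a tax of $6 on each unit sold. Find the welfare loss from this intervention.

$1.17

Demand slope = (43.5 − 59.5)/(3 − 1) = −8, so P = 67.5 − 8Q.
Supply slope = (63.2 − 48.4)/(3 − 1) = 7.4, so P = 41 + 7.4Q.
Competitive equilibrium: 67.5 − 8Q = 41 + 7.4Q → Q* = 1.7208, P* = 53.7338.
With the tax, the buyer price exceeds the seller price by 6: (67.5 − 8Q) − (41 + 7.4Q) = 6 → Q' = 1.3312.
ΔQ = 1.7208 − 1.3312 = 0.3896; the wedge equals the tax, 6.
Welfare loss = ½ × 0.3896 × 6 = $1.17.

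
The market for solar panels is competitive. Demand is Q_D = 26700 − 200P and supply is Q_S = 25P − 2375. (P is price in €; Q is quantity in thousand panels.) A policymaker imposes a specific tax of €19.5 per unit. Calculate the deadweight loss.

€4225 thousand

In inverse form: demand P = 133.5 − 0.005Q, supply P = 95 + 0.04Q.
Competitive equilibrium: 133.5 − 0.005Q = 95 + 0.04Q → Q* = 855.5556, P* = 129.2222.
With the tax, the buyer price exceeds the seller price by 19.5: (133.5 − 0.005Q) − (95 + 0.04Q) = 19.5 → Q' = 422.2222.
ΔQ = 855.5556 − 422.2222 = 433.3334; the wedge equals the tax, 19.5.
Welfare loss = ½ × 433.3334 × 19.5 = €4225 thousand.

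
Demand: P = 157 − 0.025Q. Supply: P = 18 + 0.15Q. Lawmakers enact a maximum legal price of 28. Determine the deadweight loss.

46325.08

Competitive equilibrium: 157 − 0.025Q = 18 + 0.15Q → Q* = 794.28571, P* = 137.14286.
At the ceiling P = 28, quantity supplied = (28 − 18)/0.15 = 66.66667.
Willingness to pay at Q' = 66.66667: 157 − 0.025·66.66667 = 155.33333.
ΔQ = 794.28571 − 66.66667 = 727.61904; wedge = 155.33333 − 28 = 127.33333.
Deadweight loss = ½ × 727.61904 × 127.33333 = 46325.08.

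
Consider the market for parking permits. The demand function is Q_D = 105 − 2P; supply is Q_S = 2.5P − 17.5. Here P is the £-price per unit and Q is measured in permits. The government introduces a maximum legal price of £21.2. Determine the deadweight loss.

£102

In inverse form: demand P = 52.5 − 0.5Q, supply P = 7 + 0.4Q.
Competitive equilibrium: 52.5 − 0.5Q = 7 + 0.4Q → Q* = 50.5556, P* = 27.2222.
At the ceiling P = 21.2, quantity supplied = (21.2 − 7)/0.4 = 35.5.
Willingness to pay at Q' = 35.5: 52.5 − 0.5·35.5 = 34.75.
ΔQ = 50.5556 − 35.5 = 15.0556; wedge = 34.75 − 21.2 = 13.55.
Welfare loss = ½ × 15.0556 × 13.55 = £102.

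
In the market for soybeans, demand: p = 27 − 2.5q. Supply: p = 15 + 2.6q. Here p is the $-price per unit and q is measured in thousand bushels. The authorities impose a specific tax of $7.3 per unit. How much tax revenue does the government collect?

$6.73 thousand

Competitive equilibrium: 27 − 2.5q = 15 + 2.6q → q* = 2.3529, p* = 21.1176.
With the tax, the buyer price exceeds the seller price by 7.3: (27 − 2.5q) − (15 + 2.6q) = 7.3 → q' = 0.9216.
Tax revenue = 7.3 × 0.9216 = $6.73 thousand.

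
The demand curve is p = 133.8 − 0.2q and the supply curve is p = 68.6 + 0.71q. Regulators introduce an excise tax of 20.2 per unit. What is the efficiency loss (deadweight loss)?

Competitive equilibrium: 133.8 − 0.2q = 68.6 + 0.71q → q* = 71.6484, p* = 119.4703.
With the tax, the buyer price exceeds the seller price by 20.2: (133.8 − 0.2q) − (68.6 + 0.71q) = 20.2 → q' = 49.4505.
Δq = 71.6484 − 49.4505 = 22.1979; the wedge equals the tax, 20.2.
DWL = ½ × 22.1979 × 20.2 = 224.20.

224.20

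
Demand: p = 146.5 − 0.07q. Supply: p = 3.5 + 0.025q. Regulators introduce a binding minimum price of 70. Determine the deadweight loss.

Competitive equilibrium: 146.5 − 0.07q = 3.5 + 0.025q → q* = 1505.26316, p* = 41.13158.
At the floor p = 70, quantity demanded = (146.5 − 70)/0.07 = 1092.85714.
Sellers' marginal cost at q' = 1092.85714: 3.5 + 0.025·1092.85714 = 30.82143.
Δq = 1505.26316 − 1092.85714 = 412.40602; wedge = 70 − 30.82143 = 39.17857.
Welfare loss = ½ × 412.40602 × 39.17857 = 8078.74.

8078.74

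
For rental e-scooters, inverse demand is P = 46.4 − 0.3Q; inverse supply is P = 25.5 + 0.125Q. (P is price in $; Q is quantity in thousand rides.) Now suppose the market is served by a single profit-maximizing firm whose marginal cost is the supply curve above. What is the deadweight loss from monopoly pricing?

$87.99 thousand

Competitive equilibrium: 46.4 − 0.3Q = 25.5 + 0.125Q → Q* = 49.1765, P* = 31.6471.
Marginal revenue: MR = 46.4 − 0.6Q. Set MR = MC: 46.4 − 0.6Q = 25.5 + 0.125Q → Q_m = 28.8276.
Price P_m = 46.4 − 0.3·28.8276 = 37.7517; MC(Q_m) = 25.5 + 0.125·28.8276 = 29.1035.
Competitive Q* = 49.1765, so ΔQ = 20.3489; wedge = 37.7517 − 29.1035 = 8.6482.
The triangle = ½ × 20.3489 × 8.6482 = $87.99 thousand.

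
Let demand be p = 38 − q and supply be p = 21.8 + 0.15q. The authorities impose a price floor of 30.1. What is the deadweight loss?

Competitive equilibrium: 38 − q = 21.8 + 0.15q → q* = 14.087, p* = 23.913.
At the floor p = 30.1, quantity demanded = (38 − 30.1)/1 = 7.9.
Sellers' marginal cost at q' = 7.9: 21.8 + 0.15·7.9 = 22.985.
Δq = 14.087 − 7.9 = 6.187; wedge = 30.1 − 22.985 = 7.115.
Welfare loss = ½ × 6.187 × 7.115 = 22.01.

22.01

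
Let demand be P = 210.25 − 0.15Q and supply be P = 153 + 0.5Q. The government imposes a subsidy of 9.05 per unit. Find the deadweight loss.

63

Competitive equilibrium: 210.25 − 0.15Q = 153 + 0.5Q → Q* = 88.0769, P* = 197.0385.
The subsidy lowers effective supply by 9.05: P = 143.95 + 0.5Q.
New quantity: 210.25 − 0.15Q = 143.95 + 0.5Q → Q' = 102.
Overproduction ΔQ = 102 − 88.0769 = 13.9231; wedge = subsidy = 9.05.
Deadweight loss = ½ × 13.9231 × 9.05 = 63.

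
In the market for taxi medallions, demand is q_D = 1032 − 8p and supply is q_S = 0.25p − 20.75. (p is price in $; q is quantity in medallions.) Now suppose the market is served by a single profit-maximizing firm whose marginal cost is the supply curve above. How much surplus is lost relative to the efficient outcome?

In inverse form: demand p = 129 − 0.125q, supply p = 83 + 4q.
Competitive equilibrium: 129 − 0.125q = 83 + 4q → q* = 11.1515, p* = 127.6061.
Marginal revenue: MR = 129 − 0.25q. Set MR = MC: 129 − 0.25q = 83 + 4q → q_m = 10.8235.
Price p_m = 129 − 0.125·10.8235 = 127.6471; MC(q_m) = 83 + 4·10.8235 = 126.294.
Competitive q* = 11.1515, so Δq = 0.328; wedge = 127.6471 − 126.294 = 1.3531.
Deadweight loss = ½ × 0.328 × 1.3531 = $0.22.

$0.22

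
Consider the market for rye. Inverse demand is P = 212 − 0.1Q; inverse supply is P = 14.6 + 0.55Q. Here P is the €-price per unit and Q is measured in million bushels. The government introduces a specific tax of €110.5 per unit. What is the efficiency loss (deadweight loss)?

€9392.50 million

Competitive equilibrium: 212 − 0.1Q = 14.6 + 0.55Q → Q* = 303.6923, P* = 181.6308.
With the tax, the buyer price exceeds the seller price by 110.5: (212 − 0.1Q) − (14.6 + 0.55Q) = 110.5 → Q' = 133.6923.
ΔQ = 303.6923 − 133.6923 = 170; the wedge equals the tax, 110.5.
DWL = ½ × 170 × 110.5 = €9392.50 million.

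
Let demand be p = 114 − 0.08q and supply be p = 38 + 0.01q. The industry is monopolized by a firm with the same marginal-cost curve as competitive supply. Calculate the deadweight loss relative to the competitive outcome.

7106.19

Competitive equilibrium: 114 − 0.08q = 38 + 0.01q → q* = 844.4444, p* = 46.4444.
Marginal revenue: MR = 114 − 0.16q. Set MR = MC: 114 − 0.16q = 38 + 0.01q → q_m = 447.0588.
Price p_m = 114 − 0.08·447.0588 = 78.2353; MC(q_m) = 38 + 0.01·447.0588 = 42.4706.
Competitive q* = 844.4444, so Δq = 397.3856; wedge = 78.2353 − 42.4706 = 35.7647.
Deadweight loss = ½ × 397.3856 × 35.7647 = 7106.19.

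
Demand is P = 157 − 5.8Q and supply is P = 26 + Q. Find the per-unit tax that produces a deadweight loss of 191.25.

51

Competitive equilibrium: 157 − 5.8Q = 26 + Q → Q* = 19.2647, P* = 45.2647.
A tax t gives ΔQ = t/6.8 and wedge t, so DWL = t²/13.6.
t²/13.6 = 191.25 → t² = 2601 → t = 51.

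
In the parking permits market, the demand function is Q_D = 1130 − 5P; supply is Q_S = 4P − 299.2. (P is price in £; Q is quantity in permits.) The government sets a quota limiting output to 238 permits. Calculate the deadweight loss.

In inverse form: demand P = 226 − 0.2Q, supply P = 74.8 + 0.25Q.
Competitive equilibrium: 226 − 0.2Q = 74.8 + 0.25Q → Q* = 336, P* = 158.8.
At Q = 238: demand price = 226 − 0.2·238 = 178.4; supply price = 74.8 + 0.25·238 = 134.3.
ΔQ = 336 − 238 = 98; wedge = 178.4 − 134.3 = 44.1.
DWL = ½ × 98 × 44.1 = £2160.90.

£2160.90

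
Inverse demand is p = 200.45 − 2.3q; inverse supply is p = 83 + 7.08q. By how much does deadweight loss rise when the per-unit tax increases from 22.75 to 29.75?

Competitive equilibrium: 200.45 − 2.3q = 83 + 7.08q → q* = 12.5213, p* = 171.651.
For a per-unit tax t: Δq = t/9.38, so DWL = ½·t·(t/9.38) = t²/18.76.
At t = 22.75: DWL = 27.589. At t = 29.75: DWL = 47.178.
Increase = 47.178 − 27.589 = 19.59.

19.59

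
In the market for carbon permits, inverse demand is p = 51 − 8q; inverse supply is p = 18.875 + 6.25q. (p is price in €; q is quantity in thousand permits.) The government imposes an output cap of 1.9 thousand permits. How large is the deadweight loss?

€0.89 thousand

Competitive equilibrium: 51 − 8q = 18.875 + 6.25q → q* = 2.2544, p* = 32.9649.
At q = 1.9: demand price = 51 − 8·1.9 = 35.8; supply price = 18.875 + 6.25·1.9 = 30.75.
Δq = 2.2544 − 1.9 = 0.3544; wedge = 35.8 − 30.75 = 5.05.
The triangle = ½ × 0.3544 × 5.05 = €0.89 thousand.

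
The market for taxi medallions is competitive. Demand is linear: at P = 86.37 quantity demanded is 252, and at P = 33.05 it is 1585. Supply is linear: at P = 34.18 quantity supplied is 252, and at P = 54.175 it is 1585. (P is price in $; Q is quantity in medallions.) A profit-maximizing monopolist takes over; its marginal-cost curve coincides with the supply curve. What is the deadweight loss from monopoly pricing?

Demand slope = (33.05 − 86.37)/(1585 − 252) = −0.04, so P = 96.45 − 0.04Q.
Supply slope = (54.175 − 34.18)/(1585 − 252) = 0.015, so P = 30.4 + 0.015Q.
Competitive equilibrium: 96.45 − 0.04Q = 30.4 + 0.015Q → Q* = 1200.90909, P* = 48.41364.
Marginal revenue: MR = 96.45 − 0.08Q. Set MR = MC: 96.45 − 0.08Q = 30.4 + 0.015Q → Q_m = 695.26316.
Price P_m = 96.45 − 0.04·695.26316 = 68.63947; MC(Q_m) = 30.4 + 0.015·695.26316 = 40.82895.
Competitive Q* = 1200.90909, so ΔQ = 505.64593; wedge = 68.63947 − 40.82895 = 27.81052.
Deadweight loss = ½ × 505.64593 × 27.81052 = $7031.14.

$7031.14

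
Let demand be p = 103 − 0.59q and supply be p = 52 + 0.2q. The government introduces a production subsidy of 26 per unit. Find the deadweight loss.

Competitive equilibrium: 103 − 0.59q = 52 + 0.2q → q* = 64.557, p* = 64.9114.
The subsidy lowers effective supply by 26: p = 26 + 0.2q.
New quantity: 103 − 0.59q = 26 + 0.2q → q' = 97.4684.
Overproduction Δq = 97.4684 − 64.557 = 32.9114; wedge = subsidy = 26.
The triangle = ½ × 32.9114 × 26 = 427.85.

427.85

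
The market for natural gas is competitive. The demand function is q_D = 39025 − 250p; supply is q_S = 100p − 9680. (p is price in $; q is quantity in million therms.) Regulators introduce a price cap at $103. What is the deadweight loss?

In inverse form: demand p = 156.1 − 0.004q, supply p = 96.8 + 0.01q.
Competitive equilibrium: 156.1 − 0.004q = 96.8 + 0.01q → q* = 4235.7143, p* = 139.1571.
At the ceiling p = 103, quantity supplied = (103 − 96.8)/0.01 = 620.
Willingness to pay at q' = 620: 156.1 − 0.004·620 = 153.62.
Δq = 4235.7143 − 620 = 3615.7143; wedge = 153.62 − 103 = 50.62.
DWL = ½ × 3615.7143 × 50.62 = $91513.73 million.

$91513.73 million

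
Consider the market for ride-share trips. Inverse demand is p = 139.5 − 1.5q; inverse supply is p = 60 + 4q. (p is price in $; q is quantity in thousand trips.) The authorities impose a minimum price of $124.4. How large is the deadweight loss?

$52.95 thousand

Competitive equilibrium: 139.5 − 1.5q = 60 + 4q → q* = 14.4545, p* = 117.8182.
At the floor p = 124.4, quantity demanded = (139.5 − 124.4)/1.5 = 10.0667.
Sellers' marginal cost at q' = 10.0667: 60 + 4·10.0667 = 100.2668.
Δq = 14.4545 − 10.0667 = 4.3878; wedge = 124.4 − 100.2668 = 24.1332.
Welfare loss = ½ × 4.3878 × 24.1332 = $52.95 thousand.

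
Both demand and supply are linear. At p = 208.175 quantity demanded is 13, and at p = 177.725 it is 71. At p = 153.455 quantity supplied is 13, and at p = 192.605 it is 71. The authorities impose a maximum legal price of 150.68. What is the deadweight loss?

1482.72

Demand slope = (177.725 − 208.175)/(71 − 13) = −0.525, so p = 215 − 0.525q.
Supply slope = (192.605 − 153.455)/(71 − 13) = 0.675, so p = 144.68 + 0.675q.
Competitive equilibrium: 215 − 0.525q = 144.68 + 0.675q → q* = 58.6, p* = 184.235.
At the ceiling p = 150.68, quantity supplied = (150.68 − 144.68)/0.675 = 8.8889.
Willingness to pay at q' = 8.8889: 215 − 0.525·8.8889 = 210.3333.
Δq = 58.6 − 8.8889 = 49.7111; wedge = 210.3333 − 150.68 = 59.6533.
The triangle = ½ × 49.7111 × 59.6533 = 1482.72.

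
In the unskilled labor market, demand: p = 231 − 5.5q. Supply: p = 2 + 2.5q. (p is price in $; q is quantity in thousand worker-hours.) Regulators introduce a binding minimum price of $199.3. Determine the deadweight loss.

$2090.57 thousand

Competitive equilibrium: 231 − 5.5q = 2 + 2.5q → q* = 28.625, p* = 73.5625.
At the floor p = 199.3, quantity demanded = (231 − 199.3)/5.5 = 5.7636.
Sellers' marginal cost at q' = 5.7636: 2 + 2.5·5.7636 = 16.409.
Δq = 28.625 − 5.7636 = 22.8614; wedge = 199.3 − 16.409 = 182.891.
The triangle = ½ × 22.8614 × 182.891 = $2090.57 thousand.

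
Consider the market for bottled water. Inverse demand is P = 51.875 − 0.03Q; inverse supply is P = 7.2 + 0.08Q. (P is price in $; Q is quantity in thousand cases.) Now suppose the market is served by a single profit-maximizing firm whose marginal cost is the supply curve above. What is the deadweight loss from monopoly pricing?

$416.57 thousand

Competitive equilibrium: 51.875 − 0.03Q = 7.2 + 0.08Q → Q* = 406.1364, P* = 39.6909.
Marginal revenue: MR = 51.875 − 0.06Q. Set MR = MC: 51.875 − 0.06Q = 7.2 + 0.08Q → Q_m = 319.1071.
Price P_m = 51.875 − 0.03·319.1071 = 42.3018; MC(Q_m) = 7.2 + 0.08·319.1071 = 32.7286.
Competitive Q* = 406.1364, so ΔQ = 87.0293; wedge = 42.3018 − 32.7286 = 9.5732.
Welfare loss = ½ × 87.0293 × 9.5732 = $416.57 thousand.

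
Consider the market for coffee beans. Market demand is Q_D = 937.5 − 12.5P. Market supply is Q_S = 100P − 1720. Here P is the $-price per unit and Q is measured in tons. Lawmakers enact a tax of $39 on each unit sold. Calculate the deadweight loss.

$8450

In inverse form: demand P = 75 − 0.08Q, supply P = 17.2 + 0.01Q.
Competitive equilibrium: 75 − 0.08Q = 17.2 + 0.01Q → Q* = 642.2222, P* = 23.6222.
With the tax, the buyer price exceeds the seller price by 39: (75 − 0.08Q) − (17.2 + 0.01Q) = 39 → Q' = 208.8889.
ΔQ = 642.2222 − 208.8889 = 433.3333; the wedge equals the tax, 39.
Deadweight loss = ½ × 433.3333 × 39 = $8450.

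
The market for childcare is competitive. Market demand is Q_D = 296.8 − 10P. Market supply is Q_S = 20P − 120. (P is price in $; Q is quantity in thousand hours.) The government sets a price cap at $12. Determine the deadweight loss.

In inverse form: demand P = 29.68 − 0.1Q, supply P = 6 + 0.05Q.
Competitive equilibrium: 29.68 − 0.1Q = 6 + 0.05Q → Q* = 157.8667, P* = 13.8933.
At the ceiling P = 12, quantity supplied = (12 − 6)/0.05 = 120.
Willingness to pay at Q' = 120: 29.68 − 0.1·120 = 17.68.
ΔQ = 157.8667 − 120 = 37.8667; wedge = 17.68 − 12 = 5.68.
The triangle = ½ × 37.8667 × 5.68 = $107.54 thousand.

$107.54 thousand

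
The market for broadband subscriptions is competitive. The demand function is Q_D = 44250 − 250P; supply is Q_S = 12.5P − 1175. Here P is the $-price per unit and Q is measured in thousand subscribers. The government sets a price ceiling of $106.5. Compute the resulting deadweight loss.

$29062.59 thousand

In inverse form: demand P = 177 − 0.004Q, supply P = 94 + 0.08Q.
Competitive equilibrium: 177 − 0.004Q = 94 + 0.08Q → Q* = 988.0952, P* = 173.0476.
At the ceiling P = 106.5, quantity supplied = (106.5 − 94)/0.08 = 156.25.
Willingness to pay at Q' = 156.25: 177 − 0.004·156.25 = 176.375.
ΔQ = 988.0952 − 156.25 = 831.8452; wedge = 176.375 − 106.5 = 69.875.
The triangle = ½ × 831.8452 × 69.875 = $29062.59 thousand.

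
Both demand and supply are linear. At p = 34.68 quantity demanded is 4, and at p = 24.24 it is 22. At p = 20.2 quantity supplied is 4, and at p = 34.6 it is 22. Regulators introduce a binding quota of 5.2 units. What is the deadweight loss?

59.59

Demand slope = (24.24 − 34.68)/(22 − 4) = −0.58, so p = 37 − 0.58q.
Supply slope = (34.6 − 20.2)/(22 − 4) = 0.8, so p = 17 + 0.8q.
Competitive equilibrium: 37 − 0.58q = 17 + 0.8q → q* = 14.4928, p* = 28.5942.
At q = 5.2: demand price = 37 − 0.58·5.2 = 33.984; supply price = 17 + 0.8·5.2 = 21.16.
Δq = 14.4928 − 5.2 = 9.2928; wedge = 33.984 − 21.16 = 12.824.
The triangle = ½ × 9.2928 × 12.824 = 59.59.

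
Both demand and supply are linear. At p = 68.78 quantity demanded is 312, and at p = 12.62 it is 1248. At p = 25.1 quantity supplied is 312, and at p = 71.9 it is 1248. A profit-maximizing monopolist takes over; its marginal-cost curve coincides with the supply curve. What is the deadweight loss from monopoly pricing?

3444.86

Demand slope = (12.62 − 68.78)/(1248 − 312) = −0.06, so p = 87.5 − 0.06q.
Supply slope = (71.9 − 25.1)/(1248 − 312) = 0.05, so p = 9.5 + 0.05q.
Competitive equilibrium: 87.5 − 0.06q = 9.5 + 0.05q → q* = 709.0909, p* = 44.9545.
Marginal revenue: MR = 87.5 − 0.12q. Set MR = MC: 87.5 − 0.12q = 9.5 + 0.05q → q_m = 458.8235.
Price p_m = 87.5 − 0.06·458.8235 = 59.9706; MC(q_m) = 9.5 + 0.05·458.8235 = 32.4412.
Competitive q* = 709.0909, so Δq = 250.2674; wedge = 59.9706 − 32.4412 = 27.5294.
The triangle = ½ × 250.2674 × 27.5294 = 3444.86.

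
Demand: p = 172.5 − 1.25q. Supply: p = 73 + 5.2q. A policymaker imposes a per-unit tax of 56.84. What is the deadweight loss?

250.45

Competitive equilibrium: 172.5 − 1.25q = 73 + 5.2q → q* = 15.4264, p* = 153.2171.
With the tax, the buyer price exceeds the seller price by 56.84: (172.5 − 1.25q) − (73 + 5.2q) = 56.84 → q' = 6.614.
Δq = 15.4264 − 6.614 = 8.8124; the wedge equals the tax, 56.84.
Welfare loss = ½ × 8.8124 × 56.84 = 250.45.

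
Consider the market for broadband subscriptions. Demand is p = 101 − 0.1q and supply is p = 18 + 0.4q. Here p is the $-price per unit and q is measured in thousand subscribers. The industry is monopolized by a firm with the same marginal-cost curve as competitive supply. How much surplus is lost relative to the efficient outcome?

$191.36 thousand

Competitive equilibrium: 101 − 0.1q = 18 + 0.4q → q* = 166, p* = 84.4.
Marginal revenue: MR = 101 − 0.2q. Set MR = MC: 101 − 0.2q = 18 + 0.4q → q_m = 138.3333.
Price p_m = 101 − 0.1·138.3333 = 87.1667; MC(q_m) = 18 + 0.4·138.3333 = 73.3333.
Competitive q* = 166, so Δq = 27.6667; wedge = 87.1667 − 73.3333 = 13.8334.
Welfare loss = ½ × 27.6667 × 13.8334 = $191.36 thousand.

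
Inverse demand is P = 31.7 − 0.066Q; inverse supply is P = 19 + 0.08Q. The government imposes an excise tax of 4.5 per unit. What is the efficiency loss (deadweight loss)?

Competitive equilibrium: 31.7 − 0.066Q = 19 + 0.08Q → Q* = 86.9863, P* = 25.9589.
With the tax, the buyer price exceeds the seller price by 4.5: (31.7 − 0.066Q) − (19 + 0.08Q) = 4.5 → Q' = 56.1644.
ΔQ = 86.9863 − 56.1644 = 30.8219; the wedge equals the tax, 4.5.
Welfare loss = ½ × 30.8219 × 4.5 = 69.35.

69.35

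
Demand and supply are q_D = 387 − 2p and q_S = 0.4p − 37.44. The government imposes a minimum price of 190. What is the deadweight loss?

In inverse form: demand p = 193.5 − 0.5q, supply p = 93.6 + 2.5q.
Competitive equilibrium: 193.5 − 0.5q = 93.6 + 2.5q → q* = 33.3, p* = 176.85.
At the floor p = 190, quantity demanded = (193.5 − 190)/0.5 = 7.
Sellers' marginal cost at q' = 7: 93.6 + 2.5·7 = 111.1.
Δq = 33.3 − 7 = 26.3; wedge = 190 − 111.1 = 78.9.
The triangle = ½ × 26.3 × 78.9 = 1037.535.

1037.535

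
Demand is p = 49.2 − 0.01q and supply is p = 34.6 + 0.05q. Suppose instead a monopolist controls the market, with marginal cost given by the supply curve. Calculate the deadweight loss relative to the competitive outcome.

36.25

Competitive equilibrium: 49.2 − 0.01q = 34.6 + 0.05q → q* = 243.3333, p* = 46.7667.
Marginal revenue: MR = 49.2 − 0.02q. Set MR = MC: 49.2 − 0.02q = 34.6 + 0.05q → q_m = 208.5714.
Price p_m = 49.2 − 0.01·208.5714 = 47.1143; MC(q_m) = 34.6 + 0.05·208.5714 = 45.0286.
Competitive q* = 243.3333, so Δq = 34.7619; wedge = 47.1143 − 45.0286 = 2.0857.
The triangle = ½ × 34.7619 × 2.0857 = 36.25.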